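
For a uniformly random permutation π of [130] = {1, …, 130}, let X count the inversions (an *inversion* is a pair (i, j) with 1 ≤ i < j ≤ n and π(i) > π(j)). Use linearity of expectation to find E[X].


Write X = Σ X_I over the C(130, 2) = 8385 pairs i < j, with X_I the indicator of one inversion.
There are 8385 indicators.
For each fixed pair i < j, the values π(i) and π(j) are two distinct elements of {1, …, 130} in uniformly random order; by symmetry P[π(i) > π(j)] = 1/2.
By linearity: E[X] = 8385 · (1/2) = C(130, 2) · (1/2) = 8385/2 = 8385/2 ≈ 4192.5000.

E[X] = 8385/2 = 4192.5000.


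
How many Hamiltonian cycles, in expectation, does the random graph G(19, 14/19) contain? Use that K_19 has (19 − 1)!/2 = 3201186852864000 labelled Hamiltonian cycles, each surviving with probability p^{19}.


K_19 has (19 − 1)!/2 = 3201186852864000 labelled Hamiltonian cycles.
For each such Hamiltonian cycle H, let X_H = 1 if all 19 edges of H are present in G. Then P[X_H = 1] = p^{19} = (14/19)^{19} = 5976303958948914397184/1978419655660313589123979.
Summing the indicators: E[X] = Σ_H E[X_H] = 3201186852864000 · p^{19} = 3201186852864000 · 5976303958948914397184/1978419655660313589123979 = 19131265662106339128470788663934976000/1978419655660313589123979.
Numerically: E[X] ≈ 9.67e+12.

E[X] = 3201186852864000 · (14/19)^{19} = 19131265662106339128470788663934976000/1978419655660313589123979 ≈ 9.67e+12.


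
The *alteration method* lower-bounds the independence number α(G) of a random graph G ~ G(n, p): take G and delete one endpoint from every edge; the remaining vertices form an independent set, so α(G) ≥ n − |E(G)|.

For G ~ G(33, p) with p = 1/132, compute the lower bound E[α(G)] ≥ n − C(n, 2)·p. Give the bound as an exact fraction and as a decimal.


E[|E(G)|] = C(33, 2)·p = 528 · (1/132) = 4.
E[α(G)] ≥ n − E[|E(G)|] = 33 − 4 = 29.
Numerically: ≈ 29.000000.
(This is only a lower bound; the true E[α(G)] may be larger.)

E[α(G)] ≥ 29 ≈ 29.000000.


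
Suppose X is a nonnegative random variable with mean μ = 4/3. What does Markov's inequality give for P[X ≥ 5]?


μ = E[X] = 4/3, a = 5.
Markov: P[X ≥ 5] ≤ μ/a = (4/3)/5 = 4/15.
Numerically: ≈ 0.26667.
(Since a = 5 > μ = 1.33333, the bound 4/15 is < 1 and informative.)

P[X ≥ 5] ≤ 4/15 ≈ 0.26667.


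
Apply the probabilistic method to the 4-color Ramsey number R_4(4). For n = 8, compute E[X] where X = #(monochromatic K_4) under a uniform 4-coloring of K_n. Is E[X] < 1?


E[X] = C(8, 4) · 4^{1 − 6} = 70 · 4^{−5} = 70/1024.
As a reduced fraction: E[X] = 35/512 ≈ 0.068.
Is E[X] < 1? YES.
Since E[X] < 1, there exists a 4-coloring of K_{8} with no monochromatic K_4; hence R_4(4) > 8.

E[X] = 35/512 ≈ 0.068; E[X] < 1, so R_4(4) > 8.


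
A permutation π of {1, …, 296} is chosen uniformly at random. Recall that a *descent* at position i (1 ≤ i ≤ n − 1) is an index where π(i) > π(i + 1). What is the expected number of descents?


Write X = Σ X_I over i = 1, …, 295, with X_I the indicator of one descent.
There are 295 indicators.
For each fixed i, the pair (π(i), π(i+1)) is a uniformly random ordered pair of distinct values from {1, …, 296}; by symmetry P[π(i) > π(i+1)] = 1/2.
By linearity: E[X] = 295 · (1/2) = (296 − 1) · (1/2) = 295/2 ≈ 147.500000.

E[X] = 295/2 = 147.500000.


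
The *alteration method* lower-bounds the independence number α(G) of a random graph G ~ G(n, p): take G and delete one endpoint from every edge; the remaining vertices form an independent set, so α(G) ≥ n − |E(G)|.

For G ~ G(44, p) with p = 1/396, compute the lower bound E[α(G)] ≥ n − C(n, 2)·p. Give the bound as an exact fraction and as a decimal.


E[|E(G)|] = C(44, 2)·p = 946 · (1/396) = 43/18.
E[α(G)] ≥ n − E[|E(G)|] = 44 − 43/18 = 749/18.
Numerically: ≈ 41.611111.
(This is only a lower bound; the true E[α(G)] may be larger.)

E[α(G)] ≥ 749/18 ≈ 41.611111.


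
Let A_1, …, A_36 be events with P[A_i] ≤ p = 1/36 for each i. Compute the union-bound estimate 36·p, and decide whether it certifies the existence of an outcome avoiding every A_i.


Union bound: P[∪_{i=1}^{36} A_i] ≤ Σ_i P[A_i] ≤ 36·p = 36·(1/36) = 1.
Numerically: 1 ≈ 1.0000000.
Is 1 < 1? NO.
Since the bound 1 is ≥ 1, the union bound is uninformative here; it does NOT by itself certify existence.

36·p = 1 ≈ 1.0000000; existence NOT certified by the union bound.


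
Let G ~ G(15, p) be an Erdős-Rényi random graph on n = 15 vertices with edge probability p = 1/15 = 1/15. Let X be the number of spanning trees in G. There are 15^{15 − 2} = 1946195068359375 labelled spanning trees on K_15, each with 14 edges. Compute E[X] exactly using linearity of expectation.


K_15 has 15^{15 − 2} = 1946195068359375 labelled spanning trees.
For each such spanning tree H, let X_H = 1 if all 14 edges of H are present in G. Then P[X_H = 1] = p^{14} = (1/15)^{14} = 1/29192926025390625.
By linearity: E[X] = Σ_H E[X_H] = 1946195068359375 · p^{14} = 1946195068359375 · 1/29192926025390625 = 1/15.
Numerically: E[X] ≈ 0.0667.

E[X] = 1946195068359375 · (1/15)^{14} = 1/15 ≈ 0.0667.


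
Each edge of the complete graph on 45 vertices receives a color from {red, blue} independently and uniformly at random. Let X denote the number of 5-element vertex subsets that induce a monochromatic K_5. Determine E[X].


Let X = Σ_S X_S over the C(45, 5) = 1221759 subsets S of size 5, where X_S = 1 if the K_5 on S is monochromatic.
For a fixed S, the K_5 on S has C(5, 2) = 10 edges. P[all 10 edges red] = (1/2)^10, and likewise for blue, so P[monochromatic] = 2·(1/2)^10 = 2^{1 − 10} = 1/512.
Summing: E[X] = C(45, 5) · 2^{1 − 10} = 1221759 · 1/512 = 1221759/512.
Numerically: E[X] ≈ 2386.248.

E[X] = C(45,5)·2^(1−C(5,2)) = 1221759/512 ≈ 2386.248.


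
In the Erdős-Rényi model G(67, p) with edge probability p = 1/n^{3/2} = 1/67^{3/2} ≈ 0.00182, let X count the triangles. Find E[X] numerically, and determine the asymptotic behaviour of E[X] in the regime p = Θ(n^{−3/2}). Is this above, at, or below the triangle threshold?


Number of potential triangles: C(67, 3) = 47905.
Each occurs with probability p³ ≈ (0.00182)³ ≈ 6.06266e-09.
By linearity: E[X] = C(67, 3)·p³ ≈ 47905 · 6.06266e-09 ≈ 0.000.
Since α = 3/2 > 1, p = c/n^{3/2} = o(1/n) is below the triangle threshold p ~ 1/n. Asymptotically E[X] ~ (c³/6)·n^{3(1−α)} = (1³/6)·n^{-1.5} → 0, so by Markov's inequality G has no triangles w.h.p.

E[X] ≈ 0.000; in regime p = Θ(1/n^{3/2}) E[X] tends to 0 (below the triangle threshold p ~ 1/n).


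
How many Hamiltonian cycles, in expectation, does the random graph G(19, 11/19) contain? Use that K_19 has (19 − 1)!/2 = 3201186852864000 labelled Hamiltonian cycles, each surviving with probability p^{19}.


K_19 has (19 − 1)!/2 = 3201186852864000 labelled Hamiltonian cycles.
For each such Hamiltonian cycle H, let X_H = 1 if all 19 edges of H are present in G. Then P[X_H = 1] = p^{19} = (11/19)^{19} = 61159090448414546291/1978419655660313589123979.
By linearity: E[X] = Σ_H E[X_H] = 3201186852864000 · p^{19} = 3201186852864000 · 61159090448414546291/1978419655660313589123979 = 195781676276584883979724733927424000/1978419655660313589123979.
Numerically: E[X] ≈ 9.8959e+10.

E[X] = 3201186852864000 · (11/19)^{19} = 195781676276584883979724733927424000/1978419655660313589123979 ≈ 9.8959e+10.


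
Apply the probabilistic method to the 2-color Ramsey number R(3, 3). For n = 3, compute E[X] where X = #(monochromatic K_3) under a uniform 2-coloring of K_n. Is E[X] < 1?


E[X] = C(3, 3) · 2^{1 − 3} = 1 · 2^{−2} = 1/4.
As a reduced fraction: E[X] = 1/4 ≈ 0.2500000.
Is E[X] < 1? YES.
Since E[X] < 1, there exists a 2-coloring of K_{3} with no monochromatic K_3; hence R(3, 3) > 3.

E[X] = 1/4 ≈ 0.2500000; E[X] < 1, so R(3, 3) > 3.


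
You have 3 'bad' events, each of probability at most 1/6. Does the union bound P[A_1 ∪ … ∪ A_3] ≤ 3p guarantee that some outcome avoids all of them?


Union bound: P[∪_{i=1}^{3} A_i] ≤ Σ_i P[A_i] ≤ 3·p = 3·(1/6) = 1/2.
Numerically: 1/2 ≈ 0.5000000.
Is 1/2 < 1? YES.
Since P[∪ A_i] ≤ 1/2 < 1, the complement has P[∩ A_i^c] ≥ 1 − 1/2 = 1/2 > 0, so some outcome avoids every A_i.

3·p = 1/2 ≈ 0.5000000; existence CERTIFIED by the union bound.


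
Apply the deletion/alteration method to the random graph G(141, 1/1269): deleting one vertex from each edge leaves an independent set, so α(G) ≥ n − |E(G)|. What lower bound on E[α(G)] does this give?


E[|E(G)|] = C(141, 2)·p = 9870 · (1/1269) = 70/9.
E[α(G)] ≥ n − E[|E(G)|] = 141 − 70/9 = 1199/9.
Numerically: ≈ 133.222222.
(This is only a lower bound; the true E[α(G)] may be larger.)

E[α(G)] ≥ 1199/9 ≈ 133.222222.


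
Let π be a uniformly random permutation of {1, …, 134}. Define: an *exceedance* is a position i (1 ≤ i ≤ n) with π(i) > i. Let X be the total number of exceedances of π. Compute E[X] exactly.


Write X = Σ_{i=1}^{134} X_i, where X_i = 1_{π(i) > i}.
For each fixed i, π(i) is uniform over {1, …, 134} (marginal of a uniform permutation), so P[π(i) > i] = (n − i)/n. Summing: Σ_{i=1}^{134} (n − i)/n = (0 + 1 + … + 133)/134 = 134(134 − 1)/(2·134) = (134 − 1)/2.
Hence E[X] = Σ_{i=1}^{134} (134 − i)/134 = 133/2 ≈ 66.500.

E[X] = 133/2 = 66.500.


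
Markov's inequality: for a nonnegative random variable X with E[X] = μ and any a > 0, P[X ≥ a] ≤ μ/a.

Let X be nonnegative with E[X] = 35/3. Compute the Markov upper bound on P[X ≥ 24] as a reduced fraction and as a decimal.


μ = E[X] = 35/3, a = 24.
Markov: P[X ≥ 24] ≤ μ/a = (35/3)/24 = 35/72.
Numerically: ≈ 0.486111.
(Since a = 24 > μ = 11.666667, the bound 35/72 is < 1 and informative.)

P[X ≥ 24] ≤ 35/72 ≈ 0.486111.


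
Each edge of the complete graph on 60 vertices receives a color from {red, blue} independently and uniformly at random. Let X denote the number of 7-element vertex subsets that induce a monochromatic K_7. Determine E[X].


Let X = Σ_S X_S over the C(60, 7) = 386206920 subsets S of size 7, where X_S = 1 if the K_7 on S is monochromatic.
For a fixed S, the K_7 on S has C(7, 2) = 21 edges. P[all 21 edges red] = (1/2)^21, and likewise for blue, so P[monochromatic] = 2·(1/2)^21 = 2^{1 − 21} = 1/1048576.
By linearity of expectation: E[X] = C(60, 7) · 2^{1 − 21} = 386206920 · 1/1048576 = 48275865/131072.
Numerically: E[X] ≈ 368.3156.

E[X] = C(60,7)·2^(1−C(7,2)) = 48275865/131072 ≈ 368.3156.


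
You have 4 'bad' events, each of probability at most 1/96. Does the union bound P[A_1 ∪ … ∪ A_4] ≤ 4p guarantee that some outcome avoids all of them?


Union bound: P[∪_{i=1}^{4} A_i] ≤ Σ_i P[A_i] ≤ 4·p = 4·(1/96) = 1/24.
Numerically: 1/24 ≈ 0.0417.
Is 1/24 < 1? YES.
Since P[∪ A_i] ≤ 1/24 < 1, the complement has P[∩ A_i^c] ≥ 1 − 1/24 = 23/24 > 0, so some outcome avoids every A_i.

4·p = 1/24 ≈ 0.0417; existence CERTIFIED by the union bound.


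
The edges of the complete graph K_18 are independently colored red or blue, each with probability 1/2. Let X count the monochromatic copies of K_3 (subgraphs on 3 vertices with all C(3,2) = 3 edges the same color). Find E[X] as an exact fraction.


Let X = Σ_S X_S over the C(18, 3) = 816 subsets S of size 3, where X_S = 1 if the K_3 on S is monochromatic.
For a fixed S, the K_3 on S has C(3, 2) = 3 edges. P[all 3 edges red] = (1/2)^3, and likewise for blue, so P[monochromatic] = 2·(1/2)^3 = 2^{1 − 3} = 1/4.
By linearity: E[X] = C(18, 3) · 2^{1 − 3} = 816 · 1/4 = 204.
Numerically: E[X] ≈ 204.0000.

E[X] = C(18,3)·2^(1−C(3,2)) = 204 ≈ 204.0000.


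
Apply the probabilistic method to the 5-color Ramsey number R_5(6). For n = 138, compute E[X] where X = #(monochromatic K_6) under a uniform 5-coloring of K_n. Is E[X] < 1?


E[X] = C(138, 6) · 5^{1 − 15} = 8592039666 · 5^{−14} = 8592039666/6103515625.
As a reduced fraction: E[X] = 8592039666/6103515625 ≈ 1.408.
Is E[X] < 1? NO.
Since E[X] ≥ 1, the first-moment bound is inconclusive at n = 138; it does NOT by itself certify R_5(6) > 138.

E[X] = 8592039666/6103515625 ≈ 1.408; E[X] ≥ 1; first-moment method inconclusive here.


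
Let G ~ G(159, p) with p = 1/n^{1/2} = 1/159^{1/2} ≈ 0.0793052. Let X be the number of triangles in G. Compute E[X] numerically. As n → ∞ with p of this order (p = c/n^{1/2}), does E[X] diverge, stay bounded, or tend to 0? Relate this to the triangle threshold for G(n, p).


Number of potential triangles: C(159, 3) = 657359.
Each occurs with probability p³ ≈ (0.0793052)³ ≈ 4.98774582e-04.
By linearity: E[X] = C(159, 3)·p³ ≈ 657359 · 4.98774582e-04 ≈ 327.873961.
Since α = 1/2 < 1, p = c/n^{1/2} ≫ 1/n is above the triangle threshold p ~ 1/n. Asymptotically E[X] ~ (c³/6)·n^{3(1−α)} = (1³/6)·n^{1.5} → ∞; triangles are abundant w.h.p.

E[X] ≈ 327.873961; in regime p = Θ(1/n^{1/2}) E[X] diverges (above the triangle threshold p ~ 1/n).


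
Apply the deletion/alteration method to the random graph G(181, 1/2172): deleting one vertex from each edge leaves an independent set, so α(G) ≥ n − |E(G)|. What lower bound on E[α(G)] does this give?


E[|E(G)|] = C(181, 2)·p = 16290 · (1/2172) = 15/2.
E[α(G)] ≥ n − E[|E(G)|] = 181 − 15/2 = 347/2.
Numerically: ≈ 173.5000.
(This is only a lower bound; the true E[α(G)] may be larger.)

E[α(G)] ≥ 347/2 ≈ 173.5000.


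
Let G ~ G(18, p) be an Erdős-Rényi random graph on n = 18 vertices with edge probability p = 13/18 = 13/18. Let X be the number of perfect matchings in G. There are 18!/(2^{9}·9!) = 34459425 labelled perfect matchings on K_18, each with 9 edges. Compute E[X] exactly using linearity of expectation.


K_18 has 18!/(2^{9}·9!) = 34459425 labelled perfect matchings.
For each such perfect matching H, let X_H = 1 if all 9 edges of H are present in G. Then P[X_H = 1] = p^{9} = (13/18)^{9} = 10604499373/198359290368.
By linearity: E[X] = Σ_H E[X_H] = 34459425 · p^{9} = 34459425 · 10604499373/198359290368 = 4511419145758525/2448880128.
Numerically: E[X] ≈ 1.842e+06.

E[X] = 34459425 · (13/18)^{9} = 4511419145758525/2448880128 ≈ 1.842e+06.


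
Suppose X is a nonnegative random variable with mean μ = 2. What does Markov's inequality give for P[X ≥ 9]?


μ = E[X] = 2, a = 9.
Markov: P[X ≥ 9] ≤ μ/a = (2)/9 = 2/9.
Numerically: ≈ 0.22222.
(Since a = 9 > μ = 2.00000, the bound 2/9 is < 1 and informative.)

P[X ≥ 9] ≤ 2/9 ≈ 0.22222.


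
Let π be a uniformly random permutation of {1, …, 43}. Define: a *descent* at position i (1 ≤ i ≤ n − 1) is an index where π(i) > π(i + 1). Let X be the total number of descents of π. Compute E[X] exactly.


Write X = Σ X_I over i = 1, …, 42, with X_I the indicator of one descent.
There are 42 indicators.
For each fixed i, the pair (π(i), π(i+1)) is a uniformly random ordered pair of distinct values from {1, …, 43}; by symmetry P[π(i) > π(i+1)] = 1/2.
By linearity: E[X] = 42 · (1/2) = (43 − 1) · (1/2) = 21 ≈ 21.000000.

E[X] = 21 = 21.000000.


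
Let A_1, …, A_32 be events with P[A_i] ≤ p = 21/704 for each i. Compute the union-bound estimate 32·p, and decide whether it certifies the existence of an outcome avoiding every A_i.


Union bound: P[∪_{i=1}^{32} A_i] ≤ Σ_i P[A_i] ≤ 32·p = 32·(21/704) = 21/22.
Numerically: 21/22 ≈ 0.955.
Is 21/22 < 1? YES.
Since P[∪ A_i] ≤ 21/22 < 1, the complement has P[∩ A_i^c] ≥ 1 − 21/22 = 1/22 > 0, so some outcome avoids every A_i.

32·p = 21/22 ≈ 0.955; existence CERTIFIED by the union bound.


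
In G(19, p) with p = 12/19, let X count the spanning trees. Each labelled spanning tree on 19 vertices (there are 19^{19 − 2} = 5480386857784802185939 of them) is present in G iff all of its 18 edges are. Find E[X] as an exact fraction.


K_19 has 19^{19 − 2} = 5480386857784802185939 labelled spanning trees.
For each such spanning tree H, let X_H = 1 if all 18 edges of H are present in G. Then P[X_H = 1] = p^{18} = (12/19)^{18} = 26623333280885243904/104127350297911241532841.
By linearity of expectation: E[X] = Σ_H E[X_H] = 5480386857784802185939 · p^{18} = 5480386857784802185939 · 26623333280885243904/104127350297911241532841 = 26623333280885243904/19.
Numerically: E[X] ≈ 1.4e+18.

E[X] = 5480386857784802185939 · (12/19)^{18} = 26623333280885243904/19 ≈ 1.4e+18.


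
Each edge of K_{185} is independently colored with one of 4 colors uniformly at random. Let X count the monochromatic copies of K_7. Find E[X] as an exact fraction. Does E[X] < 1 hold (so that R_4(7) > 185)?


E[X] = C(185, 7) · 4^{1 − 21} = 1311854301420 · 4^{−20} = 1311854301420/1099511627776.
As a reduced fraction: E[X] = 327963575355/274877906944 ≈ 1.193.
Is E[X] < 1? NO.
Since E[X] ≥ 1, the first-moment bound is inconclusive at n = 185; it does NOT by itself certify R_4(7) > 185.

E[X] = 327963575355/274877906944 ≈ 1.193; E[X] ≥ 1; first-moment method inconclusive here.


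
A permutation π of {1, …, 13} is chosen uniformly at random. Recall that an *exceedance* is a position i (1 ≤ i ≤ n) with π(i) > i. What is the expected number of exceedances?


Write X = Σ_{i=1}^{13} X_i, where X_i = 1_{π(i) > i}.
For each fixed i, π(i) is uniform over {1, …, 13} (marginal of a uniform permutation), so P[π(i) > i] = (n − i)/n. Summing: Σ_{i=1}^{13} (n − i)/n = (0 + 1 + … + 12)/13 = 13(13 − 1)/(2·13) = (13 − 1)/2.
Hence E[X] = Σ_{i=1}^{13} (13 − i)/13 = 6 ≈ 6.0000.

E[X] = 6 = 6.0000.


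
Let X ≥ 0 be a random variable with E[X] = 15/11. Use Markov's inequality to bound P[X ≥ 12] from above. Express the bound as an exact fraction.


μ = E[X] = 15/11, a = 12.
Markov: P[X ≥ 12] ≤ μ/a = (15/11)/12 = 5/44.
Numerically: ≈ 0.113636.
(Since a = 12 > μ = 1.363636, the bound 5/44 is < 1 and informative.)

P[X ≥ 12] ≤ 5/44 ≈ 0.113636.


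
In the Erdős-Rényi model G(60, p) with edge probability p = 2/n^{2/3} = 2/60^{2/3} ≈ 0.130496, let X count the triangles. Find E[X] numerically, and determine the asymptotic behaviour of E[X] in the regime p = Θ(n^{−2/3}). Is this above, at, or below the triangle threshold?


Number of potential triangles: C(60, 3) = 34220.
Each occurs with probability p³ ≈ (0.130496)³ ≈ 2.22222222e-03.
By linearity: E[X] = C(60, 3)·p³ ≈ 34220 · 2.22222222e-03 ≈ 76.044444.
Since α = 2/3 < 1, p = c/n^{2/3} ≫ 1/n is above the triangle threshold p ~ 1/n. Asymptotically E[X] ~ (c³/6)·n^{3(1−α)} = (2³/6)·n^{1} → ∞; triangles are abundant w.h.p.

E[X] ≈ 76.044444; in regime p = Θ(1/n^{2/3}) E[X] diverges (above the triangle threshold p ~ 1/n).


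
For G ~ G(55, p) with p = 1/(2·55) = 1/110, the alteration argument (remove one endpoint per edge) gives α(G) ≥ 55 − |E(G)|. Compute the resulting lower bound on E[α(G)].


E[|E(G)|] = C(55, 2)·p = 1485 · (1/110) = 27/2.
E[α(G)] ≥ n − E[|E(G)|] = 55 − 27/2 = 83/2.
Numerically: ≈ 41.500000.
(This is only a lower bound; the true E[α(G)] may be larger.)

E[α(G)] ≥ 83/2 ≈ 41.500000.


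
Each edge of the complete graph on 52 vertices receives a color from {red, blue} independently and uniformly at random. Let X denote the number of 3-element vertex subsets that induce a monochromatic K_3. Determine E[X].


Let X = Σ_S X_S over the C(52, 3) = 22100 subsets S of size 3, where X_S = 1 if the K_3 on S is monochromatic.
For a fixed S, the K_3 on S has C(3, 2) = 3 edges. P[all 3 edges red] = (1/2)^3, and likewise for blue, so P[monochromatic] = 2·(1/2)^3 = 2^{1 − 3} = 1/4.
By linearity: E[X] = C(52, 3) · 2^{1 − 3} = 22100 · 1/4 = 5525.
Numerically: E[X] ≈ 5525.0000.

E[X] = C(52,3)·2^(1−C(3,2)) = 5525 ≈ 5525.0000.


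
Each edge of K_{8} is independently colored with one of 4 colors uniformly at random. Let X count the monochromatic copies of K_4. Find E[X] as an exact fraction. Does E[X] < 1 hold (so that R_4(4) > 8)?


E[X] = C(8, 4) · 4^{1 − 6} = 70 · 4^{−5} = 70/1024.
As a reduced fraction: E[X] = 35/512 ≈ 0.0684.
Is E[X] < 1? YES.
Since E[X] < 1, there exists a 4-coloring of K_{8} with no monochromatic K_4; hence R_4(4) > 8.

E[X] = 35/512 ≈ 0.0684; E[X] < 1, so R_4(4) > 8.


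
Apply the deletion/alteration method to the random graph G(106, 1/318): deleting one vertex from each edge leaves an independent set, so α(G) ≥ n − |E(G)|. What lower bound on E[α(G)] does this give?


E[|E(G)|] = C(106, 2)·p = 5565 · (1/318) = 35/2.
E[α(G)] ≥ n − E[|E(G)|] = 106 − 35/2 = 177/2.
Numerically: ≈ 88.500.
(This is only a lower bound; the true E[α(G)] may be larger.)

E[α(G)] ≥ 177/2 ≈ 88.500.


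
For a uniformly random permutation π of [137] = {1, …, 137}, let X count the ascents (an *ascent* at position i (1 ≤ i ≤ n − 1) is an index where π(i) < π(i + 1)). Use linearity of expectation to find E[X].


Write X = Σ X_I over i = 1, …, 136, with X_I the indicator of one ascent.
There are 136 indicators.
For each fixed i, the pair (π(i), π(i+1)) is a uniformly random ordered pair of distinct values from {1, …, 137}; by symmetry P[π(i) < π(i+1)] = 1/2.
By linearity: E[X] = 136 · (1/2) = (137 − 1) · (1/2) = 68 ≈ 68.00000.

E[X] = 68 = 68.00000.


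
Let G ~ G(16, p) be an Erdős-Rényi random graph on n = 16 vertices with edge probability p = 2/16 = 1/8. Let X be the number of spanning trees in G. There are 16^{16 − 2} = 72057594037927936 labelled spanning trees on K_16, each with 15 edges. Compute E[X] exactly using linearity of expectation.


K_16 has 16^{16 − 2} = 72057594037927936 labelled spanning trees.
For each such spanning tree H, let X_H = 1 if all 15 edges of H are present in G. Then P[X_H = 1] = p^{15} = (1/8)^{15} = 1/35184372088832.
Summing the indicators: E[X] = Σ_H E[X_H] = 72057594037927936 · p^{15} = 72057594037927936 · 1/35184372088832 = 2048.
Numerically: E[X] ≈ 2048.

E[X] = 72057594037927936 · (1/8)^{15} = 2048 ≈ 2048.


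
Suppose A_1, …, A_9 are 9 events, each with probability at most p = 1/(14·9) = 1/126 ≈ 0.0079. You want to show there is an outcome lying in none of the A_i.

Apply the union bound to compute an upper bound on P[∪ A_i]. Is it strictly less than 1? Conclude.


Union bound: P[∪_{i=1}^{9} A_i] ≤ Σ_i P[A_i] ≤ 9·p = 9·(1/126) = 1/14.
Numerically: 1/14 ≈ 0.0714.
Is 1/14 < 1? YES.
Since P[∪ A_i] ≤ 1/14 < 1, the complement has P[∩ A_i^c] ≥ 1 − 1/14 = 13/14 > 0, so some outcome avoids every A_i.

9·p = 1/14 ≈ 0.0714; existence CERTIFIED by the union bound.


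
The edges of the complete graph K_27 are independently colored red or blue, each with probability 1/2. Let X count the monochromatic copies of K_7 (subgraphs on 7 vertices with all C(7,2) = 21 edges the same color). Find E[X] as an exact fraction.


Let X = Σ_S X_S over the C(27, 7) = 888030 subsets S of size 7, where X_S = 1 if the K_7 on S is monochromatic.
For a fixed S, the K_7 on S has C(7, 2) = 21 edges. P[all 21 edges red] = (1/2)^21, and likewise for blue, so P[monochromatic] = 2·(1/2)^21 = 2^{1 − 21} = 1/1048576.
By linearity: E[X] = C(27, 7) · 2^{1 − 21} = 888030 · 1/1048576 = 444015/524288.
Numerically: E[X] ≈ 0.8469.

E[X] = C(27,7)·2^(1−C(7,2)) = 444015/524288 ≈ 0.8469.


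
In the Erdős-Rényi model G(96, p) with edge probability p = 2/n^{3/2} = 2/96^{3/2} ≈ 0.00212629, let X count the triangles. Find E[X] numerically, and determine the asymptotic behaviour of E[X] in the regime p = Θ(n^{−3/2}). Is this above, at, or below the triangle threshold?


Number of potential triangles: C(96, 3) = 142880.
Each occurs with probability p³ ≈ (0.00212629)³ ≈ 9.61323233e-09.
By linearity: E[X] = C(96, 3)·p³ ≈ 142880 · 9.61323233e-09 ≈ 0.001374.
Since α = 3/2 > 1, p = c/n^{3/2} = o(1/n) is below the triangle threshold p ~ 1/n. Asymptotically E[X] ~ (c³/6)·n^{3(1−α)} = (2³/6)·n^{-1.5} → 0, so by Markov's inequality G has no triangles w.h.p.

E[X] ≈ 0.001374; in regime p = Θ(1/n^{3/2}) E[X] tends to 0 (below the triangle threshold p ~ 1/n).


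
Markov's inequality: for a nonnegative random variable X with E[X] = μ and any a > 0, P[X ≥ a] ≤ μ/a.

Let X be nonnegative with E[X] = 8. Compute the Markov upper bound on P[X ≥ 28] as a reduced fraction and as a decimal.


μ = E[X] = 8, a = 28.
Markov: P[X ≥ 28] ≤ μ/a = (8)/28 = 2/7.
Numerically: ≈ 0.2857.
(Since a = 28 > μ = 8.0000, the bound 2/7 is < 1 and informative.)

P[X ≥ 28] ≤ 2/7 ≈ 0.2857.


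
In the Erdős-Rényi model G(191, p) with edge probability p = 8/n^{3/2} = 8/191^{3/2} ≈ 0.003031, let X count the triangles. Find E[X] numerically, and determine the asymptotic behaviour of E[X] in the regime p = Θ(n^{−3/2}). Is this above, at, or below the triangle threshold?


Number of potential triangles: C(191, 3) = 1143135.
Each occurs with probability p³ ≈ (0.003031)³ ≈ 2.783683e-08.
By linearity: E[X] = C(191, 3)·p³ ≈ 1143135 · 2.783683e-08 ≈ 0.0318.
Since α = 3/2 > 1, p = c/n^{3/2} = o(1/n) is below the triangle threshold p ~ 1/n. Asymptotically E[X] ~ (c³/6)·n^{3(1−α)} = (8³/6)·n^{-1.5} → 0, so by Markov's inequality G has no triangles w.h.p.

E[X] ≈ 0.0318; in regime p = Θ(1/n^{3/2}) E[X] tends to 0 (below the triangle threshold p ~ 1/n).


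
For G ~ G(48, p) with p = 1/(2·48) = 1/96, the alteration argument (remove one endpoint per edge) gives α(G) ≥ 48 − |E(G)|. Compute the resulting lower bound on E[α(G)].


E[|E(G)|] = C(48, 2)·p = 1128 · (1/96) = 47/4.
E[α(G)] ≥ n − E[|E(G)|] = 48 − 47/4 = 145/4.
Numerically: ≈ 36.25000.
(This is only a lower bound; the true E[α(G)] may be larger.)

E[α(G)] ≥ 145/4 ≈ 36.25000.


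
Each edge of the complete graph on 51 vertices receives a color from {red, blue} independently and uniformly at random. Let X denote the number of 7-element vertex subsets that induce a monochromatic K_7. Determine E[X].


Let X = Σ_S X_S over the C(51, 7) = 115775100 subsets S of size 7, where X_S = 1 if the K_7 on S is monochromatic.
For a fixed S, the K_7 on S has C(7, 2) = 21 edges. P[all 21 edges red] = (1/2)^21, and likewise for blue, so P[monochromatic] = 2·(1/2)^21 = 2^{1 − 21} = 1/1048576.
By linearity: E[X] = C(51, 7) · 2^{1 − 21} = 115775100 · 1/1048576 = 28943775/262144.
Numerically: E[X] ≈ 110.412.

E[X] = C(51,7)·2^(1−C(7,2)) = 28943775/262144 ≈ 110.412.


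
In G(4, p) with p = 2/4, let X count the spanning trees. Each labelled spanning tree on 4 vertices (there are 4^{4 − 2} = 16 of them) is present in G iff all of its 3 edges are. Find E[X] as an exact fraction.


K_4 has 4^{4 − 2} = 16 labelled spanning trees.
For each such spanning tree H, let X_H = 1 if all 3 edges of H are present in G. Then P[X_H = 1] = p^{3} = (1/2)^{3} = 1/8.
By linearity of expectation: E[X] = Σ_H E[X_H] = 16 · p^{3} = 16 · 1/8 = 2.
Numerically: E[X] ≈ 2.

E[X] = 16 · (1/2)^{3} = 2 ≈ 2.


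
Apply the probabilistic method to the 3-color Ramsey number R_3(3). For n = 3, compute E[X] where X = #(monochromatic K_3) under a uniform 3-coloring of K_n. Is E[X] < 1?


E[X] = C(3, 3) · 3^{1 − 3} = 1 · 3^{−2} = 1/9.
As a reduced fraction: E[X] = 1/9 ≈ 0.1111.
Is E[X] < 1? YES.
Since E[X] < 1, there exists a 3-coloring of K_{3} with no monochromatic K_3; hence R_3(3) > 3.

E[X] = 1/9 ≈ 0.1111; E[X] < 1, so R_3(3) > 3.


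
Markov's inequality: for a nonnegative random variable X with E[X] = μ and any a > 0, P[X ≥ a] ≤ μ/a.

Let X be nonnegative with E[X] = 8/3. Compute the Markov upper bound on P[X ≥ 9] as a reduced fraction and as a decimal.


μ = E[X] = 8/3, a = 9.
Markov: P[X ≥ 9] ≤ μ/a = (8/3)/9 = 8/27.
Numerically: ≈ 0.296.
(Since a = 9 > μ = 2.667, the bound 8/27 is < 1 and informative.)

P[X ≥ 9] ≤ 8/27 ≈ 0.296.


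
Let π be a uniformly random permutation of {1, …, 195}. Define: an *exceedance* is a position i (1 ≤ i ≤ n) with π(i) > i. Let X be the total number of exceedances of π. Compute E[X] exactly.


Write X = Σ_{i=1}^{195} X_i, where X_i = 1_{π(i) > i}.
For each fixed i, π(i) is uniform over {1, …, 195} (marginal of a uniform permutation), so P[π(i) > i] = (n − i)/n. Summing: Σ_{i=1}^{195} (n − i)/n = (0 + 1 + … + 194)/195 = 195(195 − 1)/(2·195) = (195 − 1)/2.
Hence E[X] = Σ_{i=1}^{195} (195 − i)/195 = 97 ≈ 97.0000.

E[X] = 97 = 97.0000.


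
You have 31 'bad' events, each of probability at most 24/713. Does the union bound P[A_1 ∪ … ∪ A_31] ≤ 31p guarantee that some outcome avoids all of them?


Union bound: P[∪_{i=1}^{31} A_i] ≤ Σ_i P[A_i] ≤ 31·p = 31·(24/713) = 24/23.
Numerically: 24/23 ≈ 1.043.
Is 24/23 < 1? NO.
Since the bound 24/23 is ≥ 1, the union bound is uninformative here; it does NOT by itself certify existence.

31·p = 24/23 ≈ 1.043; existence NOT certified by the union bound.


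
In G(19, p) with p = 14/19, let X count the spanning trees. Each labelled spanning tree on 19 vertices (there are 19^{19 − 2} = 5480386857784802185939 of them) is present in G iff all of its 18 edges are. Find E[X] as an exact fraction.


K_19 has 19^{19 − 2} = 5480386857784802185939 labelled spanning trees.
For each such spanning tree H, let X_H = 1 if all 18 edges of H are present in G. Then P[X_H = 1] = p^{18} = (14/19)^{18} = 426878854210636742656/104127350297911241532841.
By linearity of expectation: E[X] = Σ_H E[X_H] = 5480386857784802185939 · p^{18} = 5480386857784802185939 · 426878854210636742656/104127350297911241532841 = 426878854210636742656/19.
Numerically: E[X] ≈ 2.25e+19.

E[X] = 5480386857784802185939 · (14/19)^{18} = 426878854210636742656/19 ≈ 2.25e+19.


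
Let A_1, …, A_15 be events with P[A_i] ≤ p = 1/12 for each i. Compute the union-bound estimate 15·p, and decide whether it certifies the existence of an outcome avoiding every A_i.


Union bound: P[∪_{i=1}^{15} A_i] ≤ Σ_i P[A_i] ≤ 15·p = 15·(1/12) = 5/4.
Numerically: 5/4 ≈ 1.250000.
Is 5/4 < 1? NO.
Since the bound 5/4 is ≥ 1, the union bound is uninformative here; it does NOT by itself certify existence.

15·p = 5/4 ≈ 1.250000; existence NOT certified by the union bound.


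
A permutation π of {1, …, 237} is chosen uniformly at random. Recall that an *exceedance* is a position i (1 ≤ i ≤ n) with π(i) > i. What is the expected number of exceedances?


Write X = Σ_{i=1}^{237} X_i, where X_i = 1_{π(i) > i}.
For each fixed i, π(i) is uniform over {1, …, 237} (marginal of a uniform permutation), so P[π(i) > i] = (n − i)/n. Summing: Σ_{i=1}^{237} (n − i)/n = (0 + 1 + … + 236)/237 = 237(237 − 1)/(2·237) = (237 − 1)/2.
Hence E[X] = Σ_{i=1}^{237} (237 − i)/237 = 118 ≈ 118.0000.

E[X] = 118 = 118.0000.


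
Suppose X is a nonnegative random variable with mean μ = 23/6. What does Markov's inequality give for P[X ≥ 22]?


μ = E[X] = 23/6, a = 22.
Markov: P[X ≥ 22] ≤ μ/a = (23/6)/22 = 23/132.
Numerically: ≈ 0.174.
(Since a = 22 > μ = 3.833, the bound 23/132 is < 1 and informative.)

P[X ≥ 22] ≤ 23/132 ≈ 0.174.


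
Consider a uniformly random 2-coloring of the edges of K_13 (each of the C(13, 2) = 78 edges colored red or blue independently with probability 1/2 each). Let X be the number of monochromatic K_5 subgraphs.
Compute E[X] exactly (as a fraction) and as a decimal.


Let X = Σ_S X_S over the C(13, 5) = 1287 subsets S of size 5, where X_S = 1 if the K_5 on S is monochromatic.
For a fixed S, the K_5 on S has C(5, 2) = 10 edges. P[all 10 edges red] = (1/2)^10, and likewise for blue, so P[monochromatic] = 2·(1/2)^10 = 2^{1 − 10} = 1/512.
By linearity: E[X] = C(13, 5) · 2^{1 − 10} = 1287 · 1/512 = 1287/512.
Numerically: E[X] ≈ 2.514.

E[X] = C(13,5)·2^(1−C(5,2)) = 1287/512 ≈ 2.514.


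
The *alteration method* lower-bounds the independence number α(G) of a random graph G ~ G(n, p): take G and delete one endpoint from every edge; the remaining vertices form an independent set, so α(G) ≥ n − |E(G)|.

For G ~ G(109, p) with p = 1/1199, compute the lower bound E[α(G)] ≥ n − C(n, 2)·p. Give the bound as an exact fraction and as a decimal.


E[|E(G)|] = C(109, 2)·p = 5886 · (1/1199) = 54/11.
E[α(G)] ≥ n − E[|E(G)|] = 109 − 54/11 = 1145/11.
Numerically: ≈ 104.090909.
(This is only a lower bound; the true E[α(G)] may be larger.)

E[α(G)] ≥ 1145/11 ≈ 104.090909.


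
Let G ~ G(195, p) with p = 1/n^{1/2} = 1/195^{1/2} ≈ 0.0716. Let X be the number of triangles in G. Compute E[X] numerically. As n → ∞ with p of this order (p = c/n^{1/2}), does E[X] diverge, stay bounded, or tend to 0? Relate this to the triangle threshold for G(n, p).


Number of potential triangles: C(195, 3) = 1216865.
Each occurs with probability p³ ≈ (0.0716)³ ≈ 3.67238e-04.
By linearity: E[X] = C(195, 3)·p³ ≈ 1216865 · 3.67238e-04 ≈ 446.880.
Since α = 1/2 < 1, p = c/n^{1/2} ≫ 1/n is above the triangle threshold p ~ 1/n. Asymptotically E[X] ~ (c³/6)·n^{3(1−α)} = (1³/6)·n^{1.5} → ∞; triangles are abundant w.h.p.

E[X] ≈ 446.880; in regime p = Θ(1/n^{1/2}) E[X] diverges (above the triangle threshold p ~ 1/n).


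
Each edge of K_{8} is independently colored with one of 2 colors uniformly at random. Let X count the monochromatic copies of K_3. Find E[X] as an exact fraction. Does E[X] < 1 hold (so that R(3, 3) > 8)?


E[X] = C(8, 3) · 2^{1 − 3} = 56 · 2^{−2} = 56/4.
As a reduced fraction: E[X] = 14 ≈ 14.0000.
Is E[X] < 1? NO.
Since E[X] ≥ 1, the first-moment bound is inconclusive at n = 8; it does NOT by itself certify R(3, 3) > 8.

E[X] = 14 ≈ 14.0000; E[X] ≥ 1; first-moment method inconclusive here.


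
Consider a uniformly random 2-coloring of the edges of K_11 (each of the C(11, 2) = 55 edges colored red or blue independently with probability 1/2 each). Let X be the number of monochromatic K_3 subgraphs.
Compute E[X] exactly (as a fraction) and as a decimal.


Let X = Σ_S X_S over the C(11, 3) = 165 subsets S of size 3, where X_S = 1 if the K_3 on S is monochromatic.
For a fixed S, the K_3 on S has C(3, 2) = 3 edges. P[all 3 edges red] = (1/2)^3, and likewise for blue, so P[monochromatic] = 2·(1/2)^3 = 2^{1 − 3} = 1/4.
Summing: E[X] = C(11, 3) · 2^{1 − 3} = 165 · 1/4 = 165/4.
Numerically: E[X] ≈ 41.2500.

E[X] = C(11,3)·2^(1−C(3,2)) = 165/4 ≈ 41.2500.


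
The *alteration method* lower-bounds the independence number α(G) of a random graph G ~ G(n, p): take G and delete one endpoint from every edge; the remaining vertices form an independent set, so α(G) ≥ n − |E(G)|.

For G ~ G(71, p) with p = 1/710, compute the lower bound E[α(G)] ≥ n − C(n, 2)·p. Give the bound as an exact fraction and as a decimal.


E[|E(G)|] = C(71, 2)·p = 2485 · (1/710) = 7/2.
E[α(G)] ≥ n − E[|E(G)|] = 71 − 7/2 = 135/2.
Numerically: ≈ 67.50000.
(This is only a lower bound; the true E[α(G)] may be larger.)

E[α(G)] ≥ 135/2 ≈ 67.50000.


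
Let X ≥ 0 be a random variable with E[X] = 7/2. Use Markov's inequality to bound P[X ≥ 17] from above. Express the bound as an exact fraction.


μ = E[X] = 7/2, a = 17.
Markov: P[X ≥ 17] ≤ μ/a = (7/2)/17 = 7/34.
Numerically: ≈ 0.205882.
(Since a = 17 > μ = 3.500000, the bound 7/34 is < 1 and informative.)

P[X ≥ 17] ≤ 7/34 ≈ 0.205882.


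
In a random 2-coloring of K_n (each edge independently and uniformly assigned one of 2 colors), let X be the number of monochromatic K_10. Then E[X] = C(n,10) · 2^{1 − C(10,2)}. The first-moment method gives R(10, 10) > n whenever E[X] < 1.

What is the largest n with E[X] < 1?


We need C(n, 10) · 2^{1 − 45} < 1, i.e. C(n, 10) < 2^{45 − 1} = 17592186044416.
Check values of n near the boundary:
  n = 99: C(99, 10) = 15579278510796; 15579278510796 < 17592186044416? YES
  n = 100: C(100, 10) = 17310309456440; 17310309456440 < 17592186044416? YES
  n = 101: C(101, 10) = 19212541264840; 19212541264840 < 17592186044416? NO
The largest n with C(n, 10) < 17592186044416 is n = 100 (where E[X] = 2163788682055/2199023255552 ≈ 0.983977). Hence R(10, 10) > 100, i.e. R(10, 10) ≥ 101.

Largest n = 100; hence R(10, 10) > 100.


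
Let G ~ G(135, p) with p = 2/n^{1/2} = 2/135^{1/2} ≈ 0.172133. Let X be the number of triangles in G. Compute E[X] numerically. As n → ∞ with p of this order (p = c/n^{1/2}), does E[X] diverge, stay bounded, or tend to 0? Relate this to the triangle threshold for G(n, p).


Number of potential triangles: C(135, 3) = 400995.
Each occurs with probability p³ ≈ (0.172133)³ ≈ 5.10022498e-03.
By linearity: E[X] = C(135, 3)·p³ ≈ 400995 · 5.10022498e-03 ≈ 2045.164717.
Since α = 1/2 < 1, p = c/n^{1/2} ≫ 1/n is above the triangle threshold p ~ 1/n. Asymptotically E[X] ~ (c³/6)·n^{3(1−α)} = (2³/6)·n^{1.5} → ∞; triangles are abundant w.h.p.

E[X] ≈ 2045.164717; in regime p = Θ(1/n^{1/2}) E[X] diverges (above the triangle threshold p ~ 1/n).


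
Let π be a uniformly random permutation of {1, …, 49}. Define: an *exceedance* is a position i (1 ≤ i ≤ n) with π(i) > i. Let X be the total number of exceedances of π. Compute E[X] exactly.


Write X = Σ_{i=1}^{49} X_i, where X_i = 1_{π(i) > i}.
For each fixed i, π(i) is uniform over {1, …, 49} (marginal of a uniform permutation), so P[π(i) > i] = (n − i)/n. Summing: Σ_{i=1}^{49} (n − i)/n = (0 + 1 + … + 48)/49 = 49(49 − 1)/(2·49) = (49 − 1)/2.
Hence E[X] = Σ_{i=1}^{49} (49 − i)/49 = 24 ≈ 24.000.

E[X] = 24 = 24.000.


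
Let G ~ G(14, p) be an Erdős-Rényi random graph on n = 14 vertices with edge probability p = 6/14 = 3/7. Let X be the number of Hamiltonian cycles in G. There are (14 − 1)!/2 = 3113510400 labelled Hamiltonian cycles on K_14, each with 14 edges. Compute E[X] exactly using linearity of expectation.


K_14 has (14 − 1)!/2 = 3113510400 labelled Hamiltonian cycles.
For each such Hamiltonian cycle H, let X_H = 1 if all 14 edges of H are present in G. Then P[X_H = 1] = p^{14} = (3/7)^{14} = 4782969/678223072849.
By linearity of expectation: E[X] = Σ_H E[X_H] = 3113510400 · p^{14} = 3113510400 · 4782969/678223072849 = 2127403389196800/96889010407.
Numerically: E[X] ≈ 21957.

E[X] = 3113510400 · (3/7)^{14} = 2127403389196800/96889010407 ≈ 21957.


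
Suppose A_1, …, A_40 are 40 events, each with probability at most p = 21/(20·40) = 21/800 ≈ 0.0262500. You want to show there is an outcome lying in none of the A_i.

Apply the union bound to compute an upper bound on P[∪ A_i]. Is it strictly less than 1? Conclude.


Union bound: P[∪_{i=1}^{40} A_i] ≤ Σ_i P[A_i] ≤ 40·p = 40·(21/800) = 21/20.
Numerically: 21/20 ≈ 1.0500000.
Is 21/20 < 1? NO.
Since the bound 21/20 is ≥ 1, the union bound is uninformative here; it does NOT by itself certify existence.

40·p = 21/20 ≈ 1.0500000; existence NOT certified by the union bound.


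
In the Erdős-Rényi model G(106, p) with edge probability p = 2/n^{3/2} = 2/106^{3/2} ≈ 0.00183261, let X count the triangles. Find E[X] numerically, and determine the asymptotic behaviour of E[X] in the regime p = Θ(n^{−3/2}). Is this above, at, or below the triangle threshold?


Number of potential triangles: C(106, 3) = 192920.
Each occurs with probability p³ ≈ (0.00183261)³ ≈ 6.15479501e-09.
By linearity: E[X] = C(106, 3)·p³ ≈ 192920 · 6.15479501e-09 ≈ 0.001187.
Since α = 3/2 > 1, p = c/n^{3/2} = o(1/n) is below the triangle threshold p ~ 1/n. Asymptotically E[X] ~ (c³/6)·n^{3(1−α)} = (2³/6)·n^{-1.5} → 0, so by Markov's inequality G has no triangles w.h.p.

E[X] ≈ 0.001187; in regime p = Θ(1/n^{3/2}) E[X] tends to 0 (below the triangle threshold p ~ 1/n).


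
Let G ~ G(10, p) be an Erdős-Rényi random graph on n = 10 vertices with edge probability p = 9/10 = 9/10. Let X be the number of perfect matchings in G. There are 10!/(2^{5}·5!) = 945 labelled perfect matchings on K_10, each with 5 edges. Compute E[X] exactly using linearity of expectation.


K_10 has 10!/(2^{5}·5!) = 945 labelled perfect matchings.
For each such perfect matching H, let X_H = 1 if all 5 edges of H are present in G. Then P[X_H = 1] = p^{5} = (9/10)^{5} = 59049/100000.
Summing the indicators: E[X] = Σ_H E[X_H] = 945 · p^{5} = 945 · 59049/100000 = 11160261/20000.
Numerically: E[X] ≈ 558.013.

E[X] = 945 · (9/10)^{5} = 11160261/20000 ≈ 558.013.
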